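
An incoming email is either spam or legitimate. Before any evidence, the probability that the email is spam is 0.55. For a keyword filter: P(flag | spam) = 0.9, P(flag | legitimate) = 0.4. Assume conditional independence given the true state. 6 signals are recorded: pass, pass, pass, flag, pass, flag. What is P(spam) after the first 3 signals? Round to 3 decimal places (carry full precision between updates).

After 'pass': P(spam) = 0.1·0.5500 / (0.1·0.5500 + 0.6·0.4500) ≈ 0.1692
After 'pass': P(spam) = 0.1·0.1692 / (0.1·0.1692 + 0.6·0.8308) ≈ 0.0328
After 'pass': P(spam) = 0.1·0.0328 / (0.1·0.0328 + 0.6·0.9672) ≈ 0.0056

0.006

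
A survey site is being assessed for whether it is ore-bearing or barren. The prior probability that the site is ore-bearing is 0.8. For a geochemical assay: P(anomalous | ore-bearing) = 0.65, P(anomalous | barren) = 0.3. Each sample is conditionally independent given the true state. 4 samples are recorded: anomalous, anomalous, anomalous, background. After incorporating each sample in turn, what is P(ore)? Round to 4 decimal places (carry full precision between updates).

After 'anomalous': P(ore) = 0.65·0.8000 / (0.65·0.8000 + 0.3·0.2000) ≈ 0.8966
After 'anomalous': P(ore) = 0.65·0.8966 / (0.65·0.8966 + 0.3·0.1034) ≈ 0.9494
After 'anomalous': P(ore) = 0.65·0.9494 / (0.65·0.9494 + 0.3·0.0506) ≈ 0.9760
After 'background': P(ore) = 0.35·0.9760 / (0.35·0.9760 + 0.7·0.0240) ≈ 0.9531

0.9531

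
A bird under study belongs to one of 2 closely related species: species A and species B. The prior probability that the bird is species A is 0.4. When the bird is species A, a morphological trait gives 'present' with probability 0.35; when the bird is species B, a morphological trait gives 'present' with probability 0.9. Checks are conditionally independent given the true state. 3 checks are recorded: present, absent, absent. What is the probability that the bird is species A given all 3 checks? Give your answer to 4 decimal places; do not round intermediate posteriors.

After 'present': P(species A) = 0.35·0.4000 / (0.35·0.4000 + 0.9·0.6000) ≈ 0.2059
After 'absent': P(species A) = 0.65·0.2059 / (0.65·0.2059 + 0.1·0.7941) ≈ 0.6276
After 'absent': P(species A) = 0.65·0.6276 / (0.65·0.6276 + 0.1·0.3724) ≈ 0.9163

0.9163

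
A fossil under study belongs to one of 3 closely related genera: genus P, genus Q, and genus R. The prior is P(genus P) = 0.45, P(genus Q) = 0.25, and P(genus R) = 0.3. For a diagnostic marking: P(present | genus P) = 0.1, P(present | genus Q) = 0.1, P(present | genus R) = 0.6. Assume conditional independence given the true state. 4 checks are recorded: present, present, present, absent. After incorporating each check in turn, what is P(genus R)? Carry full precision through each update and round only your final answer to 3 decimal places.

0.976

Each posterior becomes the prior for the next update.
After 'present': normaliser = 0.1·0.4500 + 0.1·0.2500 + 0.6·0.3000; P(genus P) ≈ 0.1800, P(genus Q) ≈ 0.1000, P(genus R) ≈ 0.7200
After 'present': normaliser = 0.1·0.1800 + 0.1·0.1000 + 0.6·0.7200; P(genus P) ≈ 0.0391, P(genus Q) ≈ 0.0217, P(genus R) ≈ 0.9391
After 'present': normaliser = 0.1·0.0391 + 0.1·0.0217 + 0.6·0.9391; P(genus P) ≈ 0.0069, P(genus Q) ≈ 0.0038, P(genus R) ≈ 0.9893
After 'absent': normaliser = 0.9·0.0069 + 0.9·0.0038 + 0.4·0.9893; P(genus P) ≈ 0.0153, P(genus Q) ≈ 0.0085, P(genus R) ≈ 0.9763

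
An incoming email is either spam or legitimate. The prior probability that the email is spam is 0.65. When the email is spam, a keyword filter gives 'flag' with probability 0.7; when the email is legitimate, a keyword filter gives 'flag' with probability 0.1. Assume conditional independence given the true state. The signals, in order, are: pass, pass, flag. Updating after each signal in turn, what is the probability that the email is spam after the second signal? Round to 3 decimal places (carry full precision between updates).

0.171

Apply Bayes' rule sequentially, carrying P(spam) forward.
After 'pass': P(spam) = 0.3·0.6500 / (0.3·0.6500 + 0.9·0.3500) ≈ 0.3824
After 'pass': P(spam) = 0.3·0.3824 / (0.3·0.3824 + 0.9·0.6176) ≈ 0.1711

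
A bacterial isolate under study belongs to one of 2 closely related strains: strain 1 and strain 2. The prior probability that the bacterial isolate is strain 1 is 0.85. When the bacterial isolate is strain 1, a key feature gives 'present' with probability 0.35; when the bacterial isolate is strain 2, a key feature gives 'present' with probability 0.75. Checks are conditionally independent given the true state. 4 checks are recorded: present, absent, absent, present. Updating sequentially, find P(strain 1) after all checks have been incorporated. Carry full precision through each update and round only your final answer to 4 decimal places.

0.8930

Apply Bayes' rule sequentially, carrying P(strain 1) forward.
After 'present': P(strain 1) = 0.35·0.8500 / (0.35·0.8500 + 0.75·0.1500) ≈ 0.7256
After 'absent': P(strain 1) = 0.65·0.7256 / (0.65·0.7256 + 0.25·0.2744) ≈ 0.8730
After 'absent': P(strain 1) = 0.65·0.8730 / (0.65·0.8730 + 0.25·0.1270) ≈ 0.9470
After 'present': P(strain 1) = 0.35·0.9470 / (0.35·0.9470 + 0.75·0.0530) ≈ 0.8930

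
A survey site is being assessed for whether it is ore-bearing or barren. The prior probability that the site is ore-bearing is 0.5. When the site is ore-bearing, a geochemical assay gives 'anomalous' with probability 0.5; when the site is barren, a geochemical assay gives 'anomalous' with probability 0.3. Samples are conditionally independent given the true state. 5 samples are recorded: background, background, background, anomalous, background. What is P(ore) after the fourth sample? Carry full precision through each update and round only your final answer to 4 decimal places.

After 'background': P(ore) = 0.5·0.5000 / (0.5·0.5000 + 0.7·0.5000) ≈ 0.4167
After 'background': P(ore) = 0.5·0.4167 / (0.5·0.4167 + 0.7·0.5833) ≈ 0.3378
After 'background': P(ore) = 0.5·0.3378 / (0.5·0.3378 + 0.7·0.6622) ≈ 0.2671
After 'anomalous': P(ore) = 0.5·0.2671 / (0.5·0.2671 + 0.3·0.7329) ≈ 0.3779

0.3779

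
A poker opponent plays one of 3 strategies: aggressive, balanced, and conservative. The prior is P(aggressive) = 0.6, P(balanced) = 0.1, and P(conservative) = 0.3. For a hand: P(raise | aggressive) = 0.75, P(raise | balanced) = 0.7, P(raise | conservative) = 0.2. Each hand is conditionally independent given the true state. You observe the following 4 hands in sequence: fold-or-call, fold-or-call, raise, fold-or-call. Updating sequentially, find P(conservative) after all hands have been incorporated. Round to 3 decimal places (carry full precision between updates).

0.775

Each posterior becomes the prior for the next update.
After 'fold-or-call': normaliser = 0.25·0.6000 + 0.3·0.1000 + 0.8·0.3000; P(aggressive) ≈ 0.3571, P(balanced) ≈ 0.0714, P(conservative) ≈ 0.5714
After 'fold-or-call': normaliser = 0.25·0.3571 + 0.3·0.0714 + 0.8·0.5714; P(aggressive) ≈ 0.1572, P(balanced) ≈ 0.0377, P(conservative) ≈ 0.8050
After 'raise': normaliser = 0.75·0.1572 + 0.7·0.0377 + 0.2·0.8050; P(aggressive) ≈ 0.3862, P(balanced) ≈ 0.0865, P(conservative) ≈ 0.5273
After 'fold-or-call': normaliser = 0.25·0.3862 + 0.3·0.0865 + 0.8·0.5273; P(aggressive) ≈ 0.1774, P(balanced) ≈ 0.0477, P(conservative) ≈ 0.7750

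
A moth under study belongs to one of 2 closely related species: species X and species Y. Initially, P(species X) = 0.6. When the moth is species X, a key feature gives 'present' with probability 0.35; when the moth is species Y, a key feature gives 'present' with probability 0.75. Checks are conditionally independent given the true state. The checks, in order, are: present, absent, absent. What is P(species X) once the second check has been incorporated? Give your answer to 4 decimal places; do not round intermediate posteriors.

After 'present': P(species X) = 0.35·0.6000 / (0.35·0.6000 + 0.75·0.4000) ≈ 0.4118
After 'absent': P(species X) = 0.65·0.4118 / (0.65·0.4118 + 0.25·0.5882) ≈ 0.6454

0.6454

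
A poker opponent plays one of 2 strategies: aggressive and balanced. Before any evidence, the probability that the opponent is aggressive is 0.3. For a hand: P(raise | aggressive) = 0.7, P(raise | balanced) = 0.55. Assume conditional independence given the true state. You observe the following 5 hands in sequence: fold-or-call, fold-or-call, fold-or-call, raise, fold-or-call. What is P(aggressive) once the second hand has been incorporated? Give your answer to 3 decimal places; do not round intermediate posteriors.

0.160

After 'fold-or-call': P(aggressive) = 0.3·0.3000 / (0.3·0.3000 + 0.45·0.7000) ≈ 0.2222
After 'fold-or-call': P(aggressive) = 0.3·0.2222 / (0.3·0.2222 + 0.45·0.7778) ≈ 0.1600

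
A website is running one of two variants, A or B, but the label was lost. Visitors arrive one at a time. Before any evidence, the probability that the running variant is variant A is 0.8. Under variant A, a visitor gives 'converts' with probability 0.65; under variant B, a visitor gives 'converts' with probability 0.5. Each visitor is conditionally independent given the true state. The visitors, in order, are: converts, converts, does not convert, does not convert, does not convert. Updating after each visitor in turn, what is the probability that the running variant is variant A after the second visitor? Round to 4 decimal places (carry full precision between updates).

0.8711

Each posterior becomes the prior for the next update.
After 'converts': P(A) = 0.65·0.8000 / (0.65·0.8000 + 0.5·0.2000) ≈ 0.8387
After 'converts': P(A) = 0.65·0.8387 / (0.65·0.8387 + 0.5·0.1613) ≈ 0.8711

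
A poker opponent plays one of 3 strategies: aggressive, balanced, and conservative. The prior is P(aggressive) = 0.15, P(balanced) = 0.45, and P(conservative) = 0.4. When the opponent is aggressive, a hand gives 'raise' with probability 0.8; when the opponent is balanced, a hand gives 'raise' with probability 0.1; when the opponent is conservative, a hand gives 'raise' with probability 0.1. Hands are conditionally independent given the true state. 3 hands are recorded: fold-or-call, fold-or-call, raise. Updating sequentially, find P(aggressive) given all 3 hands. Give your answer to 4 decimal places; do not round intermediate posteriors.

0.0652

After 'fold-or-call': normaliser = 0.2·0.1500 + 0.9·0.4500 + 0.9·0.4000; P(aggressive) ≈ 0.0377, P(balanced) ≈ 0.5094, P(conservative) ≈ 0.4528
After 'fold-or-call': normaliser = 0.2·0.0377 + 0.9·0.5094 + 0.9·0.4528; P(aggressive) ≈ 0.0086, P(balanced) ≈ 0.5248, P(conservative) ≈ 0.4665
After 'raise': normaliser = 0.8·0.0086 + 0.1·0.5248 + 0.1·0.4665; P(aggressive) ≈ 0.0652, P(balanced) ≈ 0.4949, P(conservative) ≈ 0.4399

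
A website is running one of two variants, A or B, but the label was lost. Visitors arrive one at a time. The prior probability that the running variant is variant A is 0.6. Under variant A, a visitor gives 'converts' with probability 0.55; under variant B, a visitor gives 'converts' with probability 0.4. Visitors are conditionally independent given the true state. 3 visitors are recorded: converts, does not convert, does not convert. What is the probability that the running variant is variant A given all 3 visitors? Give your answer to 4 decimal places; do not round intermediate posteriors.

0.5371

After 'converts': P(A) = 0.55·0.6000 / (0.55·0.6000 + 0.4·0.4000) ≈ 0.6735
After 'does not convert': P(A) = 0.45·0.6735 / (0.45·0.6735 + 0.6·0.3265) ≈ 0.6074
After 'does not convert': P(A) = 0.45·0.6074 / (0.45·0.6074 + 0.6·0.3926) ≈ 0.5371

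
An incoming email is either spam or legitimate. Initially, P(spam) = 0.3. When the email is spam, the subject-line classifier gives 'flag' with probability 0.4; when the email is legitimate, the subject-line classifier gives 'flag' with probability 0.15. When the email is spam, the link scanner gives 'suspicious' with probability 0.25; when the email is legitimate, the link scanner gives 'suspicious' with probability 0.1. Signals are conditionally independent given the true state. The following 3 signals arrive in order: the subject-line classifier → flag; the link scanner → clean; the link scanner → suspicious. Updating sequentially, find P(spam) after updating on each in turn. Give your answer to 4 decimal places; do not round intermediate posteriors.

After the subject-line classifier='flag': P(spam) = 0.4·0.3000 / (0.4·0.3000 + 0.15·0.7000) ≈ 0.5333
After the link scanner='clean': P(spam) = 0.75·0.5333 / (0.75·0.5333 + 0.9·0.4667) ≈ 0.4878
After the link scanner='suspicious': P(spam) = 0.25·0.4878 / (0.25·0.4878 + 0.1·0.5122) ≈ 0.7042

0.7042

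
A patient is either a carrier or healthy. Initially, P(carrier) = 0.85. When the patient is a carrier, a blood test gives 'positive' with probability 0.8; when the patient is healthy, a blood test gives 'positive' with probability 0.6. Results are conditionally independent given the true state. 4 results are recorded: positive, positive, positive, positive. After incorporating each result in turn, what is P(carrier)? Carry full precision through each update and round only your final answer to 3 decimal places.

0.947

After 'positive': P(carrier) = 0.8·0.8500 / (0.8·0.8500 + 0.6·0.1500) ≈ 0.8831
After 'positive': P(carrier) = 0.8·0.8831 / (0.8·0.8831 + 0.6·0.1169) ≈ 0.9097
After 'positive': P(carrier) = 0.8·0.9097 / (0.8·0.9097 + 0.6·0.0903) ≈ 0.9307
After 'positive': P(carrier) = 0.8·0.9307 / (0.8·0.9307 + 0.6·0.0693) ≈ 0.9471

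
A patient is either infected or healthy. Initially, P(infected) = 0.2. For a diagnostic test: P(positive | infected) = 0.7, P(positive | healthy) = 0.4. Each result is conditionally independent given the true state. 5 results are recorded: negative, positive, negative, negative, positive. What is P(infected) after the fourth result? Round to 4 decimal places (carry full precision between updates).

After 'negative': P(infected) = 0.3·0.2000 / (0.3·0.2000 + 0.6·0.8000) ≈ 0.1111
After 'positive': P(infected) = 0.7·0.1111 / (0.7·0.1111 + 0.4·0.8889) ≈ 0.1795
After 'negative': P(infected) = 0.3·0.1795 / (0.3·0.1795 + 0.6·0.8205) ≈ 0.0986
After 'negative': P(infected) = 0.3·0.0986 / (0.3·0.0986 + 0.6·0.9014) ≈ 0.0519

0.0519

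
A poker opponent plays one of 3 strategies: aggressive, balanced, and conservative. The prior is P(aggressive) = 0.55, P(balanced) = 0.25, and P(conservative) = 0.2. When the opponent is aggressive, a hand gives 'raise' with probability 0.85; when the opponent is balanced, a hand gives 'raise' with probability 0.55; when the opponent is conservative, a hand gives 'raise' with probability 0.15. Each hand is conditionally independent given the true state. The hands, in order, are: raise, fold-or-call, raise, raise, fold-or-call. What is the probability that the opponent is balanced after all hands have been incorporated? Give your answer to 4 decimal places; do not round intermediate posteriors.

0.5102

After 'raise': normaliser = 0.85·0.5500 + 0.55·0.2500 + 0.15·0.2000; P(aggressive) ≈ 0.7362, P(balanced) ≈ 0.2165, P(conservative) ≈ 0.0472
After 'fold-or-call': normaliser = 0.15·0.7362 + 0.45·0.2165 + 0.85·0.0472; P(aggressive) ≈ 0.4452, P(balanced) ≈ 0.3929, P(conservative) ≈ 0.1619
After 'raise': normaliser = 0.85·0.4452 + 0.55·0.3929 + 0.15·0.1619; P(aggressive) ≈ 0.6116, P(balanced) ≈ 0.3492, P(conservative) ≈ 0.0392
After 'raise': normaliser = 0.85·0.6116 + 0.55·0.3492 + 0.15·0.0392; P(aggressive) ≈ 0.7242, P(balanced) ≈ 0.2676, P(conservative) ≈ 0.0082
After 'fold-or-call': normaliser = 0.15·0.7242 + 0.45·0.2676 + 0.85·0.0082; P(aggressive) ≈ 0.4603, P(balanced) ≈ 0.5102, P(conservative) ≈ 0.0295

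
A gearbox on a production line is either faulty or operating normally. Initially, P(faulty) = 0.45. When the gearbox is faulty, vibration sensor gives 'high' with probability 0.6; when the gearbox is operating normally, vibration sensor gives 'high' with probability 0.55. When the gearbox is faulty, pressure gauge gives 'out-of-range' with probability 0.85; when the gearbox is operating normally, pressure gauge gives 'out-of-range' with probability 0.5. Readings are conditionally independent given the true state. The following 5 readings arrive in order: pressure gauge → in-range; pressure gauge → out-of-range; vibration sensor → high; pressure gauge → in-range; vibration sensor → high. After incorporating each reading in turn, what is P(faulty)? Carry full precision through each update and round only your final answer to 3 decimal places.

Each posterior becomes the prior for the next update.
After pressure gauge='in-range': P(faulty) = 0.15·0.4500 / (0.15·0.4500 + 0.5·0.5500) ≈ 0.1971
After pressure gauge='out-of-range': P(faulty) = 0.85·0.1971 / (0.85·0.1971 + 0.5·0.8029) ≈ 0.2944
After vibration sensor='high': P(faulty) = 0.6·0.2944 / (0.6·0.2944 + 0.55·0.7056) ≈ 0.3128
After pressure gauge='in-range': P(faulty) = 0.15·0.3128 / (0.15·0.3128 + 0.5·0.6872) ≈ 0.1202
After vibration sensor='high': P(faulty) = 0.6·0.1202 / (0.6·0.1202 + 0.55·0.8798) ≈ 0.1297

0.130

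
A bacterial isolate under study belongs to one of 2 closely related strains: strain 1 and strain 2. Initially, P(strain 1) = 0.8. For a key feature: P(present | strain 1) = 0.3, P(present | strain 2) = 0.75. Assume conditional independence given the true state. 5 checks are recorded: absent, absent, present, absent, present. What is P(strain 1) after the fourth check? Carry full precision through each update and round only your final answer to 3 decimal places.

After 'absent': P(strain 1) = 0.7·0.8000 / (0.7·0.8000 + 0.25·0.2000) ≈ 0.9180
After 'absent': P(strain 1) = 0.7·0.9180 / (0.7·0.9180 + 0.25·0.0820) ≈ 0.9691
After 'present': P(strain 1) = 0.3·0.9691 / (0.3·0.9691 + 0.75·0.0309) ≈ 0.9262
After 'absent': P(strain 1) = 0.7·0.9262 / (0.7·0.9262 + 0.25·0.0738) ≈ 0.9723

0.972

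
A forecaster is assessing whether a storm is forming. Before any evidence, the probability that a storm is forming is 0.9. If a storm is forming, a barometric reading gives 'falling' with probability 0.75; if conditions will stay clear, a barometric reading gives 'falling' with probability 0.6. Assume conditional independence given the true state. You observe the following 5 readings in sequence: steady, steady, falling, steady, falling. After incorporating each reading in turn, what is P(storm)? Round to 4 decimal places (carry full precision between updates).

After 'steady': P(storm) = 0.25·0.9000 / (0.25·0.9000 + 0.4·0.1000) ≈ 0.8491
After 'steady': P(storm) = 0.25·0.8491 / (0.25·0.8491 + 0.4·0.1509) ≈ 0.7785
After 'falling': P(storm) = 0.75·0.7785 / (0.75·0.7785 + 0.6·0.2215) ≈ 0.8146
After 'steady': P(storm) = 0.25·0.8146 / (0.25·0.8146 + 0.4·0.1854) ≈ 0.7331
After 'falling': P(storm) = 0.75·0.7331 / (0.75·0.7331 + 0.6·0.2669) ≈ 0.7744

0.7744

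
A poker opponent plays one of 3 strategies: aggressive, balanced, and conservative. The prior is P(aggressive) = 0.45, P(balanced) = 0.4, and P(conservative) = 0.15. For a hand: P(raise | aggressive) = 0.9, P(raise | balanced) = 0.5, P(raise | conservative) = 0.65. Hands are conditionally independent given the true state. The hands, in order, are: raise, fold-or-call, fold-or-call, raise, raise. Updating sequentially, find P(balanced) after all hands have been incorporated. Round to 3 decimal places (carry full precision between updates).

After 'raise': normaliser = 0.9·0.4500 + 0.5·0.4000 + 0.65·0.1500; P(aggressive) ≈ 0.5765, P(balanced) ≈ 0.2847, P(conservative) ≈ 0.1388
After 'fold-or-call': normaliser = 0.1·0.5765 + 0.5·0.2847 + 0.35·0.1388; P(aggressive) ≈ 0.2319, P(balanced) ≈ 0.5727, P(conservative) ≈ 0.1954
After 'fold-or-call': normaliser = 0.1·0.2319 + 0.5·0.5727 + 0.35·0.1954; P(aggressive) ≈ 0.0614, P(balanced) ≈ 0.7576, P(conservative) ≈ 0.1810
After 'raise': normaliser = 0.9·0.0614 + 0.5·0.7576 + 0.65·0.1810; P(aggressive) ≈ 0.1001, P(balanced) ≈ 0.6867, P(conservative) ≈ 0.2132
After 'raise': normaliser = 0.9·0.1001 + 0.5·0.6867 + 0.65·0.2132; P(aggressive) ≈ 0.1575, P(balanced) ≈ 0.6002, P(conservative) ≈ 0.2423

0.600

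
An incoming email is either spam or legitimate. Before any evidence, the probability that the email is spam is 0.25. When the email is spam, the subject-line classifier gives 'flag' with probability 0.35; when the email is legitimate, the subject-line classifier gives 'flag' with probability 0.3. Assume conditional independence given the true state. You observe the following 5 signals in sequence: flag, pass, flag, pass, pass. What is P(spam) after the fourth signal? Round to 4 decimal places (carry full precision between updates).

0.2812

Apply Bayes' rule sequentially, carrying P(spam) forward.
After 'flag': P(spam) = 0.35·0.2500 / (0.35·0.2500 + 0.3·0.7500) ≈ 0.2800
After 'pass': P(spam) = 0.65·0.2800 / (0.65·0.2800 + 0.7·0.7200) ≈ 0.2653
After 'flag': P(spam) = 0.35·0.2653 / (0.35·0.2653 + 0.3·0.7347) ≈ 0.2964
After 'pass': P(spam) = 0.65·0.2964 / (0.65·0.2964 + 0.7·0.7036) ≈ 0.2812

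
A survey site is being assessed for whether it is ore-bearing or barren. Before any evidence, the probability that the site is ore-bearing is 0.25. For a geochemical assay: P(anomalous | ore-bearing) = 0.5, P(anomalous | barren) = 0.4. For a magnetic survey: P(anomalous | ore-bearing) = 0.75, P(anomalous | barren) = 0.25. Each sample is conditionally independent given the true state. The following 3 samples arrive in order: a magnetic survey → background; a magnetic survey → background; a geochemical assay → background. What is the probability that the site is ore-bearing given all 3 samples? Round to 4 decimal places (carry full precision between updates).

0.0299

After a magnetic survey='background': P(ore) = 0.25·0.2500 / (0.25·0.2500 + 0.75·0.7500) ≈ 0.1000
After a magnetic survey='background': P(ore) = 0.25·0.1000 / (0.25·0.1000 + 0.75·0.9000) ≈ 0.0357
After a geochemical assay='background': P(ore) = 0.5·0.0357 / (0.5·0.0357 + 0.6·0.9643) ≈ 0.0299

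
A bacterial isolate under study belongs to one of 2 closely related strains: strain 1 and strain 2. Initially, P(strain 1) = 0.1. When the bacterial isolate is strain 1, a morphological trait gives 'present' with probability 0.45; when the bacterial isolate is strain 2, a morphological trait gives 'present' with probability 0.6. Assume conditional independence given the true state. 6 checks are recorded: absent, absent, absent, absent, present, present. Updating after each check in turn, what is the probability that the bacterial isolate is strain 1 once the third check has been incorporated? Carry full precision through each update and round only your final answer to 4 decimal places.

After 'absent': P(strain 1) = 0.55·0.1000 / (0.55·0.1000 + 0.4·0.9000) ≈ 0.1325
After 'absent': P(strain 1) = 0.55·0.1325 / (0.55·0.1325 + 0.4·0.8675) ≈ 0.1736
After 'absent': P(strain 1) = 0.55·0.1736 / (0.55·0.1736 + 0.4·0.8264) ≈ 0.2241

0.2241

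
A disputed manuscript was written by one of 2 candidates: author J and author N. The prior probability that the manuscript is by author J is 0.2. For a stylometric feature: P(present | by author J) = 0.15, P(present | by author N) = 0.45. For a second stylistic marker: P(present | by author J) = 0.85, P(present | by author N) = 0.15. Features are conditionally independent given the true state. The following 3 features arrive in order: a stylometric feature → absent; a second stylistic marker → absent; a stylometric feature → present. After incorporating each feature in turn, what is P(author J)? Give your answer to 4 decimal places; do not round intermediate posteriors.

After a stylometric feature='absent': P(author J) = 0.85·0.2000 / (0.85·0.2000 + 0.55·0.8000) ≈ 0.2787
After a second stylistic marker='absent': P(author J) = 0.15·0.2787 / (0.15·0.2787 + 0.85·0.7213) ≈ 0.0638
After a stylometric feature='present': P(author J) = 0.15·0.0638 / (0.15·0.0638 + 0.45·0.9362) ≈ 0.0222

0.0222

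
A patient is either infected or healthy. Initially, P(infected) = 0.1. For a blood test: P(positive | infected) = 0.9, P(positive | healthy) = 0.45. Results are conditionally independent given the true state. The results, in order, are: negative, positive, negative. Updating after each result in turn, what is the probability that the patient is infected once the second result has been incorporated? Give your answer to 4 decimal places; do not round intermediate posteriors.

After 'negative': P(infected) = 0.1·0.1000 / (0.1·0.1000 + 0.55·0.9000) ≈ 0.0198
After 'positive': P(infected) = 0.9·0.0198 / (0.9·0.0198 + 0.45·0.9802) ≈ 0.0388

0.0388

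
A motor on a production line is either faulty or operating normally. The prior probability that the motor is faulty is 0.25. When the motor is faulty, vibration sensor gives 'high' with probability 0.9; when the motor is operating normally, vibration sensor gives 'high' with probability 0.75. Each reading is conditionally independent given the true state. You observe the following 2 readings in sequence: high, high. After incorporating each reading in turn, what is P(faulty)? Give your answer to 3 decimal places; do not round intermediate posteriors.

After 'high': P(faulty) = 0.9·0.2500 / (0.9·0.2500 + 0.75·0.7500) ≈ 0.2857
After 'high': P(faulty) = 0.9·0.2857 / (0.9·0.2857 + 0.75·0.7143) ≈ 0.3243

0.324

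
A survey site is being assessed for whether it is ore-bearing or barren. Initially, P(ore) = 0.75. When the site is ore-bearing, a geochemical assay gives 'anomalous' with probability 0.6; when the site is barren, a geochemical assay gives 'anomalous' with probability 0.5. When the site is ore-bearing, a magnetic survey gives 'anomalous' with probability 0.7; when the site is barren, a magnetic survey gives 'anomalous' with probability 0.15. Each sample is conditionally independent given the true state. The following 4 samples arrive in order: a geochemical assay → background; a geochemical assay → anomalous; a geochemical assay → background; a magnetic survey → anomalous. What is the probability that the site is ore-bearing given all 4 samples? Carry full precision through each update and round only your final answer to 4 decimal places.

0.9149

After a geochemical assay='background': P(ore) = 0.4·0.7500 / (0.4·0.7500 + 0.5·0.2500) ≈ 0.7059
After a geochemical assay='anomalous': P(ore) = 0.6·0.7059 / (0.6·0.7059 + 0.5·0.2941) ≈ 0.7423
After a geochemical assay='background': P(ore) = 0.4·0.7423 / (0.4·0.7423 + 0.5·0.2577) ≈ 0.6973
After a magnetic survey='anomalous': P(ore) = 0.7·0.6973 / (0.7·0.6973 + 0.15·0.3027) ≈ 0.9149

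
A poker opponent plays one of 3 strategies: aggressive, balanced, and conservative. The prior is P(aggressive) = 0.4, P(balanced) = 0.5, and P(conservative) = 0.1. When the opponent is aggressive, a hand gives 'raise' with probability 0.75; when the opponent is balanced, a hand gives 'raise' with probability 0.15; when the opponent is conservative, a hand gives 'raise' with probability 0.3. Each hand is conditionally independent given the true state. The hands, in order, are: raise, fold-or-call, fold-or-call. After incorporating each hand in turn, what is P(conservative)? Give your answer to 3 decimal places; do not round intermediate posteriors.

0.168

After 'raise': normaliser = 0.75·0.4000 + 0.15·0.5000 + 0.3·0.1000; P(aggressive) ≈ 0.7407, P(balanced) ≈ 0.1852, P(conservative) ≈ 0.0741
After 'fold-or-call': normaliser = 0.25·0.7407 + 0.85·0.1852 + 0.7·0.0741; P(aggressive) ≈ 0.4695, P(balanced) ≈ 0.3991, P(conservative) ≈ 0.1315
After 'fold-or-call': normaliser = 0.25·0.4695 + 0.85·0.3991 + 0.7·0.1315; P(aggressive) ≈ 0.2139, P(balanced) ≈ 0.6183, P(conservative) ≈ 0.1677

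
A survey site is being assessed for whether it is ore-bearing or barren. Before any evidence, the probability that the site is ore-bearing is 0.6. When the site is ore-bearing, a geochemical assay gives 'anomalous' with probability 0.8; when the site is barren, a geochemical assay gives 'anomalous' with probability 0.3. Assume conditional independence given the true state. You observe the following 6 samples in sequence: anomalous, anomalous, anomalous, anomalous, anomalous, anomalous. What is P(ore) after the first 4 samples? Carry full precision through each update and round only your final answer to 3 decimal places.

After 'anomalous': P(ore) = 0.8·0.6000 / (0.8·0.6000 + 0.3·0.4000) ≈ 0.8000
After 'anomalous': P(ore) = 0.8·0.8000 / (0.8·0.8000 + 0.3·0.2000) ≈ 0.9143
After 'anomalous': P(ore) = 0.8·0.9143 / (0.8·0.9143 + 0.3·0.0857) ≈ 0.9660
After 'anomalous': P(ore) = 0.8·0.9660 / (0.8·0.9660 + 0.3·0.0340) ≈ 0.9870

0.987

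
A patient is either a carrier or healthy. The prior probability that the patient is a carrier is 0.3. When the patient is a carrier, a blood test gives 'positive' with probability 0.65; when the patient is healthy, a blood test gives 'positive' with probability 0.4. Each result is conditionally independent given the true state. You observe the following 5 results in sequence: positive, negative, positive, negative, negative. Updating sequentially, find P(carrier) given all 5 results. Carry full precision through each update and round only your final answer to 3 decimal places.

0.183

Each posterior becomes the prior for the next update.
After 'positive': P(carrier) = 0.65·0.3000 / (0.65·0.3000 + 0.4·0.7000) ≈ 0.4105
After 'negative': P(carrier) = 0.35·0.4105 / (0.35·0.4105 + 0.6·0.5895) ≈ 0.2889
After 'positive': P(carrier) = 0.65·0.2889 / (0.65·0.2889 + 0.4·0.7111) ≈ 0.3976
After 'negative': P(carrier) = 0.35·0.3976 / (0.35·0.3976 + 0.6·0.6024) ≈ 0.2780
After 'negative': P(carrier) = 0.35·0.2780 / (0.35·0.2780 + 0.6·0.7220) ≈ 0.1834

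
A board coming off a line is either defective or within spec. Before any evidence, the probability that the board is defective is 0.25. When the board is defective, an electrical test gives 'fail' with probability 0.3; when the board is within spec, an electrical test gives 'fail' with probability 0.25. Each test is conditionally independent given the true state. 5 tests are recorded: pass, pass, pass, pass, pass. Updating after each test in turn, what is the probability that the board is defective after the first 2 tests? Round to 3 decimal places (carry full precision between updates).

Apply Bayes' rule sequentially, carrying P(defective) forward.
After 'pass': P(defective) = 0.7·0.2500 / (0.7·0.2500 + 0.75·0.7500) ≈ 0.2373
After 'pass': P(defective) = 0.7·0.2373 / (0.7·0.2373 + 0.75·0.7627) ≈ 0.2250

0.225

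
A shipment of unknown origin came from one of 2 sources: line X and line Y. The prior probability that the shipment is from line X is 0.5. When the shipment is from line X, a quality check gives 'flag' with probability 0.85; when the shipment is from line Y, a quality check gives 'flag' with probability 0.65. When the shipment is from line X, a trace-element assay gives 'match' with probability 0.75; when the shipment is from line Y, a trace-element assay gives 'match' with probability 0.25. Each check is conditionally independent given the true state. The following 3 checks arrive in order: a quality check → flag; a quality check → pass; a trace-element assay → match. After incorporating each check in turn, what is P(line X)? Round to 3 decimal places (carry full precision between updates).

After a quality check='flag': P(line X) = 0.85·0.5000 / (0.85·0.5000 + 0.65·0.5000) ≈ 0.5667
After a quality check='pass': P(line X) = 0.15·0.5667 / (0.15·0.5667 + 0.35·0.4333) ≈ 0.3592
After a trace-element assay='match': P(line X) = 0.75·0.3592 / (0.75·0.3592 + 0.25·0.6408) ≈ 0.6270

0.627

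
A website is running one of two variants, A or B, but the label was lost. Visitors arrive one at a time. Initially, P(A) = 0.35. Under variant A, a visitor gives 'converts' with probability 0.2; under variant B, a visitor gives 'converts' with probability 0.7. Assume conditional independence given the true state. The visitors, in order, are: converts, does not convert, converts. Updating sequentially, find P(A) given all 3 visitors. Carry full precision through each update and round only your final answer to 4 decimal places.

Apply Bayes' rule sequentially, carrying P(A) forward.
After 'converts': P(A) = 0.2·0.3500 / (0.2·0.3500 + 0.7·0.6500) ≈ 0.1333
After 'does not convert': P(A) = 0.8·0.1333 / (0.8·0.1333 + 0.3·0.8667) ≈ 0.2909
After 'converts': P(A) = 0.2·0.2909 / (0.2·0.2909 + 0.7·0.7091) ≈ 0.1049

0.1049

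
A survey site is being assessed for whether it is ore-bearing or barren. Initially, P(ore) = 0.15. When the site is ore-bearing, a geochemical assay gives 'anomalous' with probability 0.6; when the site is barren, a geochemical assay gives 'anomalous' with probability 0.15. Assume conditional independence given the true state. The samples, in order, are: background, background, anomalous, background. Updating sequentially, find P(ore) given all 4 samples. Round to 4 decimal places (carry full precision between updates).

0.0685

After 'background': P(ore) = 0.4·0.1500 / (0.4·0.1500 + 0.85·0.8500) ≈ 0.0767
After 'background': P(ore) = 0.4·0.0767 / (0.4·0.0767 + 0.85·0.9233) ≈ 0.0376
After 'anomalous': P(ore) = 0.6·0.0376 / (0.6·0.0376 + 0.15·0.9624) ≈ 0.1352
After 'background': P(ore) = 0.4·0.1352 / (0.4·0.1352 + 0.85·0.8648) ≈ 0.0685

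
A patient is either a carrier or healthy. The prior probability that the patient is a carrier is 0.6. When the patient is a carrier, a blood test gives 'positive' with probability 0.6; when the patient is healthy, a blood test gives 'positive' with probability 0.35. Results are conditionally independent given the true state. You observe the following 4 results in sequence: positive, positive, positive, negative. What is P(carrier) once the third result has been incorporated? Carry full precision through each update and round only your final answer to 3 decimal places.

0.883

After 'positive': P(carrier) = 0.6·0.6000 / (0.6·0.6000 + 0.35·0.4000) ≈ 0.7200
After 'positive': P(carrier) = 0.6·0.7200 / (0.6·0.7200 + 0.35·0.2800) ≈ 0.8151
After 'positive': P(carrier) = 0.6·0.8151 / (0.6·0.8151 + 0.35·0.1849) ≈ 0.8831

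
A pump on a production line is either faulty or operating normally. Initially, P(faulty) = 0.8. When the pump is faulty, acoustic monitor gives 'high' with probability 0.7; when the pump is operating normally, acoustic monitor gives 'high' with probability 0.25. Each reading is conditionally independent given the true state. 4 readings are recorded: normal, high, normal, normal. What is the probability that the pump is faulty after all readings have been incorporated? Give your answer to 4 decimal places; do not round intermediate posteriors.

Apply Bayes' rule sequentially, carrying P(faulty) forward.
After 'normal': P(faulty) = 0.3·0.8000 / (0.3·0.8000 + 0.75·0.2000) ≈ 0.6154
After 'high': P(faulty) = 0.7·0.6154 / (0.7·0.6154 + 0.25·0.3846) ≈ 0.8175
After 'normal': P(faulty) = 0.3·0.8175 / (0.3·0.8175 + 0.75·0.1825) ≈ 0.6418
After 'normal': P(faulty) = 0.3·0.6418 / (0.3·0.6418 + 0.75·0.3582) ≈ 0.4175

0.4175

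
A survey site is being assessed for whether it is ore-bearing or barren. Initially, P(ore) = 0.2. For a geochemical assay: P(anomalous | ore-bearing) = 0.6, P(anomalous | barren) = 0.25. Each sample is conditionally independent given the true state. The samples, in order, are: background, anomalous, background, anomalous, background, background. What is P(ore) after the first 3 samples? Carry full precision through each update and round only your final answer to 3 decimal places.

After 'background': P(ore) = 0.4·0.2000 / (0.4·0.2000 + 0.75·0.8000) ≈ 0.1176
After 'anomalous': P(ore) = 0.6·0.1176 / (0.6·0.1176 + 0.25·0.8824) ≈ 0.2424
After 'background': P(ore) = 0.4·0.2424 / (0.4·0.2424 + 0.75·0.7576) ≈ 0.1458

0.146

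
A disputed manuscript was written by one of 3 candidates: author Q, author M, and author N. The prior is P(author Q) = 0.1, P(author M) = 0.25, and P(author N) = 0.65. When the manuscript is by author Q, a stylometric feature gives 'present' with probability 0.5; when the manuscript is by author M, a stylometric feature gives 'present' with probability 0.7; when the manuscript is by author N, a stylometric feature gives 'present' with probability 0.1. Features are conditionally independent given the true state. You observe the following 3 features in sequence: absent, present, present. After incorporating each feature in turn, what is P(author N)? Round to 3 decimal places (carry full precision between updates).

After 'absent': normaliser = 0.5·0.1000 + 0.3·0.2500 + 0.9·0.6500; P(author Q) ≈ 0.0704, P(author M) ≈ 0.1056, P(author N) ≈ 0.8239
After 'present': normaliser = 0.5·0.0704 + 0.7·0.1056 + 0.1·0.8239; P(author Q) ≈ 0.1838, P(author M) ≈ 0.3860, P(author N) ≈ 0.4301
After 'present': normaliser = 0.5·0.1838 + 0.7·0.3860 + 0.1·0.4301; P(author Q) ≈ 0.2269, P(author M) ≈ 0.6670, P(author N) ≈ 0.1062

0.106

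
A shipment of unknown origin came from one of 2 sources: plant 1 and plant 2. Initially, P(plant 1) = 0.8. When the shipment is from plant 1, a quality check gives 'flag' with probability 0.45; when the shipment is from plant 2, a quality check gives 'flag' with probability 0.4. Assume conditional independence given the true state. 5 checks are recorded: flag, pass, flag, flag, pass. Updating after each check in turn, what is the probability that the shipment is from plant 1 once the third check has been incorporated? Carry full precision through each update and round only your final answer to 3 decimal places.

0.823

Apply Bayes' rule sequentially, carrying P(plant 1) forward.
After 'flag': P(plant 1) = 0.45·0.8000 / (0.45·0.8000 + 0.4·0.2000) ≈ 0.8182
After 'pass': P(plant 1) = 0.55·0.8182 / (0.55·0.8182 + 0.6·0.1818) ≈ 0.8049
After 'flag': P(plant 1) = 0.45·0.8049 / (0.45·0.8049 + 0.4·0.1951) ≈ 0.8227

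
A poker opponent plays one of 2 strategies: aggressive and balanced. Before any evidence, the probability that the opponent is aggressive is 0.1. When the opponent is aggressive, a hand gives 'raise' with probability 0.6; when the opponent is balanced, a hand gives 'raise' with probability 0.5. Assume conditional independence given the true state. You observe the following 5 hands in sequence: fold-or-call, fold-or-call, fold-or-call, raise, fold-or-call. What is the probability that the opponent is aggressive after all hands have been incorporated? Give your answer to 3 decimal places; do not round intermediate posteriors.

0.052

Each posterior becomes the prior for the next update.
After 'fold-or-call': P(aggressive) = 0.4·0.1000 / (0.4·0.1000 + 0.5·0.9000) ≈ 0.0816
After 'fold-or-call': P(aggressive) = 0.4·0.0816 / (0.4·0.0816 + 0.5·0.9184) ≈ 0.0664
After 'fold-or-call': P(aggressive) = 0.4·0.0664 / (0.4·0.0664 + 0.5·0.9336) ≈ 0.0538
After 'raise': P(aggressive) = 0.6·0.0538 / (0.6·0.0538 + 0.5·0.9462) ≈ 0.0639
After 'fold-or-call': P(aggressive) = 0.4·0.0639 / (0.4·0.0639 + 0.5·0.9361) ≈ 0.0518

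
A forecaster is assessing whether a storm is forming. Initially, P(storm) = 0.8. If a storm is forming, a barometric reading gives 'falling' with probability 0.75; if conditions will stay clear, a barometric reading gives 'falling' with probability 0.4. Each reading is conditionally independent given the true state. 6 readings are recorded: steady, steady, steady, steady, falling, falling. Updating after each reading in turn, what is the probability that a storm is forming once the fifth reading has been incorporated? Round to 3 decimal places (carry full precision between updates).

0.184

Each posterior becomes the prior for the next update.
After 'steady': P(storm) = 0.25·0.8000 / (0.25·0.8000 + 0.6·0.2000) ≈ 0.6250
After 'steady': P(storm) = 0.25·0.6250 / (0.25·0.6250 + 0.6·0.3750) ≈ 0.4098
After 'steady': P(storm) = 0.25·0.4098 / (0.25·0.4098 + 0.6·0.5902) ≈ 0.2244
After 'steady': P(storm) = 0.25·0.2244 / (0.25·0.2244 + 0.6·0.7756) ≈ 0.1076
After 'falling': P(storm) = 0.75·0.1076 / (0.75·0.1076 + 0.4·0.8924) ≈ 0.1844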